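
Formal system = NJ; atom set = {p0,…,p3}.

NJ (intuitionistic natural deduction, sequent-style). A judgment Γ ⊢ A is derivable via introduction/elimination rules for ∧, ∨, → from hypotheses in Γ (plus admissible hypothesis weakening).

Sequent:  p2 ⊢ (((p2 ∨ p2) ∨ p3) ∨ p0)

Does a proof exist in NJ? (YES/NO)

Proof tree:
[∨I₁] p2 ⊢ (((p2 ∨ p2) ∨ p3) ∨ p0)
  [∨I₁] p2 ⊢ ((p2 ∨ p2) ∨ p3)
    [∨I₁] p2 ⊢ (p2 ∨ p2)
      [Ax] p2 ⊢ p2

Result: YES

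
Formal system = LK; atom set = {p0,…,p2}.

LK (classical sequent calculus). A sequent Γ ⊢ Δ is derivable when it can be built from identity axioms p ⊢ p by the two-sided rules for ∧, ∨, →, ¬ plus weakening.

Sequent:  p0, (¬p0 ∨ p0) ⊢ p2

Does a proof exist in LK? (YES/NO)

Enumerate valuations to refute Γ ⊢ Δ:
  v=000: Γ:[p0=F, (¬p0 ∨ p0)=T] Δ:[p2=F] refutes=False
  v=001: Γ:[p0=F, (¬p0 ∨ p0)=T] Δ:[p2=T] refutes=False
  v=010: Γ:[p0=F, (¬p0 ∨ p0)=T] Δ:[p2=F] refutes=False
  v=011: Γ:[p0=F, (¬p0 ∨ p0)=T] Δ:[p2=T] refutes=False
  v=100: Γ:[p0=T, (¬p0 ∨ p0)=T] Δ:[p2=F] refutes=True  ← countermodel

Result: NO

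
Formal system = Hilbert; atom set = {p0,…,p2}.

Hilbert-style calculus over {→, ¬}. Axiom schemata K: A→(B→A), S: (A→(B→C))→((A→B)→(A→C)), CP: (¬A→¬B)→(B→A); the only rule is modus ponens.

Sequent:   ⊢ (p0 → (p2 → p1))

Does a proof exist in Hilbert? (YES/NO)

Enumerate valuations to refute Γ ⊢ Δ:
  v=000: Γ:[] Δ:[(p0 → (p2 → p1))=T] refutes=False
  v=001: Γ:[] Δ:[(p0 → (p2 → p1))=T] refutes=False
  v=010: Γ:[] Δ:[(p0 → (p2 → p1))=T] refutes=False
  v=011: Γ:[] Δ:[(p0 → (p2 → p1))=T] refutes=False
  v=100: Γ:[] Δ:[(p0 → (p2 → p1))=T] refutes=False
  v=101: Γ:[] Δ:[(p0 → (p2 → p1))=F] refutes=True  ← countermodel

Result: NO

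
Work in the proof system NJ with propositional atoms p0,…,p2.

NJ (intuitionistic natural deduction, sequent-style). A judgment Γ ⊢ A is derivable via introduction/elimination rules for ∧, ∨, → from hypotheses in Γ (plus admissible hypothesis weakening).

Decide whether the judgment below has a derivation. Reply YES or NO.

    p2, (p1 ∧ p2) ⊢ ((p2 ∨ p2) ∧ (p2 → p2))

Derivation (root first):
[Wk] p2, (p1 ∧ p2) ⊢ ((p2 ∨ p2) ∧ (p2 → p2))
  [∧I] p2 ⊢ ((p2 ∨ p2) ∧ (p2 → p2))
    [∨I₂] p2 ⊢ (p2 ∨ p2)
      [Ax] p2 ⊢ p2
    [→I]  ⊢ (p2 → p2)
      [Ax] p2 ⊢ p2

Result: YES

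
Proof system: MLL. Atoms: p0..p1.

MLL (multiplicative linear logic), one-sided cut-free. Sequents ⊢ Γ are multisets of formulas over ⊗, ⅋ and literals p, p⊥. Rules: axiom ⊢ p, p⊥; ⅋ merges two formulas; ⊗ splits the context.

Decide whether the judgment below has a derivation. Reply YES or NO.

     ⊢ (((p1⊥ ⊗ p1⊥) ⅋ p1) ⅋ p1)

Derivation trace:
[⅋]  ⊢ (((p1⊥ ⊗ p1⊥) ⅋ p1) ⅋ p1)
  [⅋]  ⊢ p1, ((p1⊥ ⊗ p1⊥) ⅋ p1)
    [⊗]  ⊢ p1, p1, (p1⊥ ⊗ p1⊥)
      [Ax]  ⊢ p1, p1⊥
      [Ax]  ⊢ p1, p1⊥

Result: YES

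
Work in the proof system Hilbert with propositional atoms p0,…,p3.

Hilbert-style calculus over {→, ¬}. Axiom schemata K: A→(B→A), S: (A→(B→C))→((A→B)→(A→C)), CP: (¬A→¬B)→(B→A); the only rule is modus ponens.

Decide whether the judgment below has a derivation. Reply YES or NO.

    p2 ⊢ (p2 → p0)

Search for a countermodel by truth-table:
  v=0000: Γ:[p2=F] Δ:[(p2 → p0)=T] refutes=False
  v=0001: Γ:[p2=F] Δ:[(p2 → p0)=T] refutes=False
  v=0010: Γ:[p2=T] Δ:[(p2 → p0)=F] refutes=True  ← countermodel

Result: NO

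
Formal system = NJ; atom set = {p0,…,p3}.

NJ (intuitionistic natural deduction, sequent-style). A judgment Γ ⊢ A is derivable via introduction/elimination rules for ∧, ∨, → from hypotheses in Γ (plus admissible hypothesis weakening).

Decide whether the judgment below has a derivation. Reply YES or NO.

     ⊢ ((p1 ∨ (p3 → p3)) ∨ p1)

Derivation trace:
[∨I₁]  ⊢ ((p1 ∨ (p3 → p3)) ∨ p1)
  [∨I₂]  ⊢ (p1 ∨ (p3 → p3))
    [→I]  ⊢ (p3 → p3)
      [Ax] p3 ⊢ p3

Result: YES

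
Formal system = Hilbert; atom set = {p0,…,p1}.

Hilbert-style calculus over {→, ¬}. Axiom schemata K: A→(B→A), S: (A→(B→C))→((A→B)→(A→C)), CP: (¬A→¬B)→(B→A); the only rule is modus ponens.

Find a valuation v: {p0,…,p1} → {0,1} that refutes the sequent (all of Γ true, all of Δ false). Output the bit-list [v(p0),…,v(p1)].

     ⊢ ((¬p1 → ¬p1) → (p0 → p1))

Search for a countermodel by truth-table:
  v=00: Γ:[] Δ:[((¬p1 → ¬p1) → (p0 → p1))=T] refutes=False
  v=01: Γ:[] Δ:[((¬p1 → ¬p1) → (p0 → p1))=T] refutes=False
  v=10: Γ:[] Δ:[((¬p1 → ¬p1) → (p0 → p1))=F] refutes=True  ← countermodel

Result: [1, 0]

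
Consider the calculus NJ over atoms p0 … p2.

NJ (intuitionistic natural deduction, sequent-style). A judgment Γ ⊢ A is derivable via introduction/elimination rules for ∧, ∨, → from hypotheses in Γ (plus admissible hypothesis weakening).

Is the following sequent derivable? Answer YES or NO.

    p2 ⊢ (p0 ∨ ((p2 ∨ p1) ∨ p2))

Proof tree:
[∨I₂] p2 ⊢ (p0 ∨ ((p2 ∨ p1) ∨ p2))
  [∨I₁] p2 ⊢ ((p2 ∨ p1) ∨ p2)
    [∨I₁] p2 ⊢ (p2 ∨ p1)
      [Ax] p2 ⊢ p2

Result: YES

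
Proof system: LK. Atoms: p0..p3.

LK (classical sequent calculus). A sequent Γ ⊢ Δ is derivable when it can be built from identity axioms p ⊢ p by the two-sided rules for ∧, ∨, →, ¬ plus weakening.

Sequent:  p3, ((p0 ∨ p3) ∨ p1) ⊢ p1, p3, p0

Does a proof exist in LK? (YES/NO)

Derivation (root first):
[∨L] p3, ((p0 ∨ p3) ∨ p1) ⊢ p1, p3, p0
  [∨L] (p0 ∨ p3) ⊢ p3, p0
    [Ax] p0 ⊢ p0
    [Ax] p3 ⊢ p3
  [WR] p3, p1 ⊢ p3, p1
    [WL] p3, p1 ⊢ p3
      [Ax] p3 ⊢ p3

Result: YES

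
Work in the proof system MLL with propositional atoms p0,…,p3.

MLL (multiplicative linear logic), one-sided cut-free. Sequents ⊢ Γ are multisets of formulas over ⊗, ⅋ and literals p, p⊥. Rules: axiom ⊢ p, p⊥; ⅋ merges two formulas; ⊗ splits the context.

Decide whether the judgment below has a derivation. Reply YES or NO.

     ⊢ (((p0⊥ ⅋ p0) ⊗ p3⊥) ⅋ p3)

Derivation trace:
[⅋]  ⊢ (((p0⊥ ⅋ p0) ⊗ p3⊥) ⅋ p3)
  [⊗]  ⊢ p3, ((p0⊥ ⅋ p0) ⊗ p3⊥)
    [⅋]  ⊢ (p0⊥ ⅋ p0)
      [Ax]  ⊢ p0, p0⊥
    [Ax]  ⊢ p3, p3⊥

Result: YES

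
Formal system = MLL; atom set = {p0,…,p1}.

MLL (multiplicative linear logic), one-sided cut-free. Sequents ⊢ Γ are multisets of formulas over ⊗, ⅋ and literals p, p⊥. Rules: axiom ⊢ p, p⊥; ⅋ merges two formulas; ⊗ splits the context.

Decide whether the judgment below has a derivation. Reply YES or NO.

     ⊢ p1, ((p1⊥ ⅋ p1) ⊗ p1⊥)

Proof tree:
[⊗]  ⊢ p1, ((p1⊥ ⅋ p1) ⊗ p1⊥)
  [⅋]  ⊢ (p1⊥ ⅋ p1)
    [Ax]  ⊢ p1, p1⊥
  [Ax]  ⊢ p1, p1⊥

Result: YES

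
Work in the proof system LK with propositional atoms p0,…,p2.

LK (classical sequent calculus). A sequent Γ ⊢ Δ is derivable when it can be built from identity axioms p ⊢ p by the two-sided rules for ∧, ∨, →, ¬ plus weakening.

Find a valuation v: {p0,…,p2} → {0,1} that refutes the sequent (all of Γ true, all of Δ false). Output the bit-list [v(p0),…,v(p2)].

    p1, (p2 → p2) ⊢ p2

Truth-table refutation:
  v=000: Γ:[p1=F, (p2 → p2)=T] Δ:[p2=F] refutes=False
  v=001: Γ:[p1=F, (p2 → p2)=T] Δ:[p2=T] refutes=False
  v=010: Γ:[p1=T, (p2 → p2)=T] Δ:[p2=F] refutes=True  ← countermodel

Result: [0, 1, 0]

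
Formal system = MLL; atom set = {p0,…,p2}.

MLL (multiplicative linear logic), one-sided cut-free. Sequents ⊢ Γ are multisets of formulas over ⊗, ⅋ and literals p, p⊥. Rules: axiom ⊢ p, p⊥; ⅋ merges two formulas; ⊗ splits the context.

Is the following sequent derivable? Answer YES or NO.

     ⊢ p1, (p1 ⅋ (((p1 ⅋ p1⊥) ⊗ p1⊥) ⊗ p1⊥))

Derivation trace:
[⅋]  ⊢ p1, (p1 ⅋ (((p1 ⅋ p1⊥) ⊗ p1⊥) ⊗ p1⊥))
  [⊗]  ⊢ p1, p1, (((p1 ⅋ p1⊥) ⊗ p1⊥) ⊗ p1⊥)
    [⊗]  ⊢ p1, ((p1 ⅋ p1⊥) ⊗ p1⊥)
      [⅋]  ⊢ (p1 ⅋ p1⊥)
        [Ax]  ⊢ p1, p1⊥
      [Ax]  ⊢ p1, p1⊥
    [Ax]  ⊢ p1, p1⊥

Result: YES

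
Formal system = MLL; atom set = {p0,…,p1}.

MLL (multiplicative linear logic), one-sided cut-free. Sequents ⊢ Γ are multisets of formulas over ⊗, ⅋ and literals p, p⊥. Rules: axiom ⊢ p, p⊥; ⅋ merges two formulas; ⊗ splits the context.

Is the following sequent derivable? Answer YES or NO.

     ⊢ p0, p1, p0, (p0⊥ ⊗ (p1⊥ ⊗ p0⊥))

Derivation trace:
[⊗]  ⊢ p0, p1, p0, (p0⊥ ⊗ (p1⊥ ⊗ p0⊥))
  [Ax]  ⊢ p0, p0⊥
  [⊗]  ⊢ p1, p0, (p1⊥ ⊗ p0⊥)
    [Ax]  ⊢ p1, p1⊥
    [Ax]  ⊢ p0, p0⊥

Result: YES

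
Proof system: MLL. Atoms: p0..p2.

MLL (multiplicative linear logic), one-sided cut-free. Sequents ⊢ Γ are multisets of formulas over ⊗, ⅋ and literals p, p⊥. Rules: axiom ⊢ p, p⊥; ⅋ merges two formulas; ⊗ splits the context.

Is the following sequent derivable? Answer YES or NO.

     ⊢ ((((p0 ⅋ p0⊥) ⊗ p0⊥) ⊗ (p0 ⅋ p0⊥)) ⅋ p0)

Proof tree:
[⅋]  ⊢ ((((p0 ⅋ p0⊥) ⊗ p0⊥) ⊗ (p0 ⅋ p0⊥)) ⅋ p0)
  [⊗]  ⊢ p0, (((p0 ⅋ p0⊥) ⊗ p0⊥) ⊗ (p0 ⅋ p0⊥))
    [⊗]  ⊢ p0, ((p0 ⅋ p0⊥) ⊗ p0⊥)
      [⅋]  ⊢ (p0 ⅋ p0⊥)
        [Ax]  ⊢ p0, p0⊥
      [Ax]  ⊢ p0, p0⊥
    [⅋]  ⊢ (p0 ⅋ p0⊥)
      [Ax]  ⊢ p0, p0⊥

Result: YES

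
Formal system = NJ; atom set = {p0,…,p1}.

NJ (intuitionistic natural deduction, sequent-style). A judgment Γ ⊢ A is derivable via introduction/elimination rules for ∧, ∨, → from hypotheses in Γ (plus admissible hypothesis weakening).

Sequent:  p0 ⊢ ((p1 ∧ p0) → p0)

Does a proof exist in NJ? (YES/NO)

Derivation trace:
[→I] p0 ⊢ ((p1 ∧ p0) → p0)
  [Wk] p0, (p1 ∧ p0) ⊢ p0
    [Ax] p0 ⊢ p0

Result: YES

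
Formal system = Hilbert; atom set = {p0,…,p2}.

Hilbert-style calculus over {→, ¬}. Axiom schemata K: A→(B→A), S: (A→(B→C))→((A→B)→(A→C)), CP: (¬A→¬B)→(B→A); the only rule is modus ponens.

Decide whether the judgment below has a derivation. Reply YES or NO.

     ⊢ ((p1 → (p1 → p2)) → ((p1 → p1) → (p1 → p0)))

Enumerate valuations to refute Γ ⊢ Δ:
  v=000: Γ:[] Δ:[((p1 → (p1 → p2)) → ((p1 → p1) → (p1 → p0)))=T] refutes=False
  v=001: Γ:[] Δ:[((p1 → (p1 → p2)) → ((p1 → p1) → (p1 → p0)))=T] refutes=False
  v=010: Γ:[] Δ:[((p1 → (p1 → p2)) → ((p1 → p1) → (p1 → p0)))=T] refutes=False
  v=011: Γ:[] Δ:[((p1 → (p1 → p2)) → ((p1 → p1) → (p1 → p0)))=F] refutes=True  ← countermodel

Result: NO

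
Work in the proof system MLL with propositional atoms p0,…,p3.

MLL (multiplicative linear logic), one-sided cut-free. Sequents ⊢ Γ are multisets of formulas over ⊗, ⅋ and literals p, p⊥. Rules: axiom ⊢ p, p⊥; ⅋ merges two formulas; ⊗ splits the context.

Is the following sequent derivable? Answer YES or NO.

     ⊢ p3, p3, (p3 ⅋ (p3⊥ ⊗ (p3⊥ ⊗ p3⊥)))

Derivation (root first):
[⅋]  ⊢ p3, p3, (p3 ⅋ (p3⊥ ⊗ (p3⊥ ⊗ p3⊥)))
  [⊗]  ⊢ p3, p3, p3, (p3⊥ ⊗ (p3⊥ ⊗ p3⊥))
    [Ax]  ⊢ p3, p3⊥
    [⊗]  ⊢ p3, p3, (p3⊥ ⊗ p3⊥)
      [Ax]  ⊢ p3, p3⊥
      [Ax]  ⊢ p3, p3⊥

Result: YES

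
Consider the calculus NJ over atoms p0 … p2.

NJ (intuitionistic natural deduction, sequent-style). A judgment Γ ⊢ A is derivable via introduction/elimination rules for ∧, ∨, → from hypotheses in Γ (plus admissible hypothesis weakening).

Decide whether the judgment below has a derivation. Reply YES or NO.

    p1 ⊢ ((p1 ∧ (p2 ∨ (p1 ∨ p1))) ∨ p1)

Derivation trace:
[∨I₁] p1 ⊢ ((p1 ∧ (p2 ∨ (p1 ∨ p1))) ∨ p1)
  [∧I] p1 ⊢ (p1 ∧ (p2 ∨ (p1 ∨ p1)))
    [Ax] p1 ⊢ p1
    [∨I₂] p1 ⊢ (p2 ∨ (p1 ∨ p1))
      [∨I₂] p1 ⊢ (p1 ∨ p1)
        [Ax] p1 ⊢ p1

Result: YES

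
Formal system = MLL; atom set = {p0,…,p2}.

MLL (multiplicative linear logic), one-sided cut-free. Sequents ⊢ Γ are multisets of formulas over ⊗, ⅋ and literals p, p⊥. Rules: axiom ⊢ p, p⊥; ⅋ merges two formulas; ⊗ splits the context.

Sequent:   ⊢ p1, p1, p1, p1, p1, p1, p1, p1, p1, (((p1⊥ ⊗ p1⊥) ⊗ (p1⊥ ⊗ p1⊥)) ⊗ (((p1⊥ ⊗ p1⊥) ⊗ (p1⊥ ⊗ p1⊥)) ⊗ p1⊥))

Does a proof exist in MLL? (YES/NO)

Derivation (root first):
[⊗]  ⊢ p1, p1, p1, p1, p1, p1, p1, p1, p1, (((p1⊥ ⊗ p1⊥) ⊗ (p1⊥ ⊗ p1⊥)) ⊗ (((p1⊥ ⊗ p1⊥) ⊗ (p1⊥ ⊗ p1⊥)) ⊗ p1⊥))
  [⊗]  ⊢ p1, p1, p1, p1, ((p1⊥ ⊗ p1⊥) ⊗ (p1⊥ ⊗ p1⊥))
    [⊗]  ⊢ p1, p1, (p1⊥ ⊗ p1⊥)
      [Ax]  ⊢ p1, p1⊥
      [Ax]  ⊢ p1, p1⊥
    [⊗]  ⊢ p1, p1, (p1⊥ ⊗ p1⊥)
      [Ax]  ⊢ p1, p1⊥
      [Ax]  ⊢ p1, p1⊥
  [⊗]  ⊢ p1, p1, p1, p1, p1, (((p1⊥ ⊗ p1⊥) ⊗ (p1⊥ ⊗ p1⊥)) ⊗ p1⊥)
    [⊗]  ⊢ p1, p1, p1, p1, ((p1⊥ ⊗ p1⊥) ⊗ (p1⊥ ⊗ p1⊥))
      [⊗]  ⊢ p1, p1, (p1⊥ ⊗ p1⊥)
        [Ax]  ⊢ p1, p1⊥
        [Ax]  ⊢ p1, p1⊥
      [⊗]  ⊢ p1, p1, (p1⊥ ⊗ p1⊥)
        [Ax]  ⊢ p1, p1⊥
        [Ax]  ⊢ p1, p1⊥
    [Ax]  ⊢ p1, p1⊥

Result: YES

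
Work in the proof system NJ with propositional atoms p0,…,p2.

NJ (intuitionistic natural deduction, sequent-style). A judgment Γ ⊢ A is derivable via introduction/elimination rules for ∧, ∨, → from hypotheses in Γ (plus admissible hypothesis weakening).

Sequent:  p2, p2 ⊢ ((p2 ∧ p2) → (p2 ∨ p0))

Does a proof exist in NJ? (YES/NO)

Derivation trace:
[Wk] p2, p2 ⊢ ((p2 ∧ p2) → (p2 ∨ p0))
  [→I] p2 ⊢ ((p2 ∧ p2) → (p2 ∨ p0))
    [Wk] p2, (p2 ∧ p2) ⊢ (p2 ∨ p0)
      [∨I₁] p2 ⊢ (p2 ∨ p0)
        [Ax] p2 ⊢ p2

Result: YES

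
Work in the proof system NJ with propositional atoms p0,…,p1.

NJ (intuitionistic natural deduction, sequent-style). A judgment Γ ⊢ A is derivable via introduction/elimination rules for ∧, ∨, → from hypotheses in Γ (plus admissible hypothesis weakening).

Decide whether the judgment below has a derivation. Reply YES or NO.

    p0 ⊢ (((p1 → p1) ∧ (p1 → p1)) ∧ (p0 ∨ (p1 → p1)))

Proof tree:
[∧I] p0 ⊢ (((p1 → p1) ∧ (p1 → p1)) ∧ (p0 ∨ (p1 → p1)))
  [Wk] p0 ⊢ ((p1 → p1) ∧ (p1 → p1))
    [∧I]  ⊢ ((p1 → p1) ∧ (p1 → p1))
      [→I]  ⊢ (p1 → p1)
        [Ax] p1 ⊢ p1
      [→I]  ⊢ (p1 → p1)
        [Ax] p1 ⊢ p1
  [∨I₂]  ⊢ (p0 ∨ (p1 → p1))
    [→I]  ⊢ (p1 → p1)
      [Ax] p1 ⊢ p1

Result: YES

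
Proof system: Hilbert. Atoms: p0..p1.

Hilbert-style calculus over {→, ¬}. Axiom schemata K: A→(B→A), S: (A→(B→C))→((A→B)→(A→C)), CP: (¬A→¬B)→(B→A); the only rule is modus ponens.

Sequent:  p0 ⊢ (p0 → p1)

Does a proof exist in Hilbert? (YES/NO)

Enumerate valuations to refute Γ ⊢ Δ:
  v=00: Γ:[p0=F] Δ:[(p0 → p1)=T] refutes=False
  v=01: Γ:[p0=F] Δ:[(p0 → p1)=T] refutes=False
  v=10: Γ:[p0=T] Δ:[(p0 → p1)=F] refutes=True  ← countermodel

Result: NO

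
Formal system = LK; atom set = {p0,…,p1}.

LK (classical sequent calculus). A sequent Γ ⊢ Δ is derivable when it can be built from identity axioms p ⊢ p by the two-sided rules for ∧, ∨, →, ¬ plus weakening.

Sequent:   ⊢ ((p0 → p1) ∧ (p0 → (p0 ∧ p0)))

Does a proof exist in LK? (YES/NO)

Enumerate valuations to refute Γ ⊢ Δ:
  v=00: Γ:[] Δ:[((p0 → p1) ∧ (p0 → (p0 ∧ p0)))=T] refutes=False
  v=01: Γ:[] Δ:[((p0 → p1) ∧ (p0 → (p0 ∧ p0)))=T] refutes=False
  v=10: Γ:[] Δ:[((p0 → p1) ∧ (p0 → (p0 ∧ p0)))=F] refutes=True  ← countermodel

Result: NO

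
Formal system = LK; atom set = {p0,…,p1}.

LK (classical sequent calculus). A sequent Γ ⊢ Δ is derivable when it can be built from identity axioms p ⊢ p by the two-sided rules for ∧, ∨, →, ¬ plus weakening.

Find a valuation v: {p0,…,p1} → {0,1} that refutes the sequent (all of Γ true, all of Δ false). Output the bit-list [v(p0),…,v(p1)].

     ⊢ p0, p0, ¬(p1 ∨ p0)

Enumerate valuations to refute Γ ⊢ Δ:
  v=00: Γ:[] Δ:[p0=F, p0=F, ¬(p1 ∨ p0)=T] refutes=False
  v=01: Γ:[] Δ:[p0=F, p0=F, ¬(p1 ∨ p0)=F] refutes=True  ← countermodel

Result: [0, 1]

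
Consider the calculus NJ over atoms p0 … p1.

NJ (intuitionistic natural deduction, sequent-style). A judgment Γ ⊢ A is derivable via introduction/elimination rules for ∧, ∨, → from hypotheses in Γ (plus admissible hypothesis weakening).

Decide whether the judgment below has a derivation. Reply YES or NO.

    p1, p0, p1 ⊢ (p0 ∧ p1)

Derivation trace:
[Wk] p1, p0, p1 ⊢ (p0 ∧ p1)
  [∧I] p1, p0 ⊢ (p0 ∧ p1)
    [Ax] p0 ⊢ p0
    [Ax] p1 ⊢ p1

Result: YES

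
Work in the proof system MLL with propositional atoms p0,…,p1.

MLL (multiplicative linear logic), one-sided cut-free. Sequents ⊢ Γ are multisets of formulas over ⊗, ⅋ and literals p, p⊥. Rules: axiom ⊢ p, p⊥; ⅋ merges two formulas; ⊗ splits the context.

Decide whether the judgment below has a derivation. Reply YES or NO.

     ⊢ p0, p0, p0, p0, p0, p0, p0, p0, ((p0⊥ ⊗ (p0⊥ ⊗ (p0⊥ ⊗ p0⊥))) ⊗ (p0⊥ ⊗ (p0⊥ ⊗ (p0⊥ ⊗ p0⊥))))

Derivation trace:
[⊗]  ⊢ p0, p0, p0, p0, p0, p0, p0, p0, ((p0⊥ ⊗ (p0⊥ ⊗ (p0⊥ ⊗ p0⊥))) ⊗ (p0⊥ ⊗ (p0⊥ ⊗ (p0⊥ ⊗ p0⊥))))
  [⊗]  ⊢ p0, p0, p0, p0, (p0⊥ ⊗ (p0⊥ ⊗ (p0⊥ ⊗ p0⊥)))
    [Ax]  ⊢ p0, p0⊥
    [⊗]  ⊢ p0, p0, p0, (p0⊥ ⊗ (p0⊥ ⊗ p0⊥))
      [Ax]  ⊢ p0, p0⊥
      [⊗]  ⊢ p0, p0, (p0⊥ ⊗ p0⊥)
        [Ax]  ⊢ p0, p0⊥
        [Ax]  ⊢ p0, p0⊥
  [⊗]  ⊢ p0, p0, p0, p0, (p0⊥ ⊗ (p0⊥ ⊗ (p0⊥ ⊗ p0⊥)))
    [Ax]  ⊢ p0, p0⊥
    [⊗]  ⊢ p0, p0, p0, (p0⊥ ⊗ (p0⊥ ⊗ p0⊥))
      [Ax]  ⊢ p0, p0⊥
      [⊗]  ⊢ p0, p0, (p0⊥ ⊗ p0⊥)
        [Ax]  ⊢ p0, p0⊥
        [Ax]  ⊢ p0, p0⊥

Result: YES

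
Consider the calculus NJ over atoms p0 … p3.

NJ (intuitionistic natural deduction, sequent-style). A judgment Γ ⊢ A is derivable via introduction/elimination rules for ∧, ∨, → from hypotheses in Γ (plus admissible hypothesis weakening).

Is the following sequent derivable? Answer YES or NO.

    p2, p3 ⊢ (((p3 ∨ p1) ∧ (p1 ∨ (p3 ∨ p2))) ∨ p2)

Proof tree:
[∨I₁] p2, p3 ⊢ (((p3 ∨ p1) ∧ (p1 ∨ (p3 ∨ p2))) ∨ p2)
  [∧I] p2, p3 ⊢ ((p3 ∨ p1) ∧ (p1 ∨ (p3 ∨ p2)))
    [∨I₁] p3 ⊢ (p3 ∨ p1)
      [Ax] p3 ⊢ p3
    [∨I₂] p2 ⊢ (p1 ∨ (p3 ∨ p2))
      [∨I₂] p2 ⊢ (p3 ∨ p2)
        [Ax] p2 ⊢ p2

Result: YES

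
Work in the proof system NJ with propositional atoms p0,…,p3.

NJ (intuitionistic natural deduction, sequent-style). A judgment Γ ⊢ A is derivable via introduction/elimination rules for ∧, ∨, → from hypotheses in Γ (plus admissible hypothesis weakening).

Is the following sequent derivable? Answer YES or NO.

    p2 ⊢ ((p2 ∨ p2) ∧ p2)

Derivation trace:
[∧I] p2 ⊢ ((p2 ∨ p2) ∧ p2)
  [∨I₁] p2 ⊢ (p2 ∨ p2)
    [Ax] p2 ⊢ p2
  [Ax] p2 ⊢ p2

Result: YES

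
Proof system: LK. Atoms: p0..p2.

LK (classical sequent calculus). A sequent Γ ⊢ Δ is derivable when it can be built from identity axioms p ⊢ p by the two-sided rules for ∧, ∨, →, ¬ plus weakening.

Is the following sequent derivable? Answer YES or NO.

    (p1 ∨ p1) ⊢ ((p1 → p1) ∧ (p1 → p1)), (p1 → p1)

Derivation trace:
[∨L] (p1 ∨ p1) ⊢ ((p1 → p1) ∧ (p1 → p1)), (p1 → p1)
  [∧R] p1 ⊢ ((p1 → p1) ∧ (p1 → p1))
    [→R] p1 ⊢ (p1 → p1)
      [WL] p1, p1 ⊢ p1
        [Ax] p1 ⊢ p1
    [→R] p1 ⊢ (p1 → p1)
      [WL] p1, p1 ⊢ p1
        [Ax] p1 ⊢ p1
  [→R] p1 ⊢ (p1 → p1)
    [WL] p1, p1 ⊢ p1
      [Ax] p1 ⊢ p1

Result: YES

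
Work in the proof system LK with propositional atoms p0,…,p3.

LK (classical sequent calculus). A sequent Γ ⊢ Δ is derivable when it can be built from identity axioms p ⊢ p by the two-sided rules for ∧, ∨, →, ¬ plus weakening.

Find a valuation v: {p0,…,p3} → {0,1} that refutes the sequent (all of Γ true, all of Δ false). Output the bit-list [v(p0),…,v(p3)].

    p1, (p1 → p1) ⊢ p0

Search for a countermodel by truth-table:
  v=0000: Γ:[p1=F, (p1 → p1)=T] Δ:[p0=F] refutes=False
  v=0001: Γ:[p1=F, (p1 → p1)=T] Δ:[p0=F] refutes=False
  v=0010: Γ:[p1=F, (p1 → p1)=T] Δ:[p0=F] refutes=False
  v=0011: Γ:[p1=F, (p1 → p1)=T] Δ:[p0=F] refutes=False
  v=0100: Γ:[p1=T, (p1 → p1)=T] Δ:[p0=F] refutes=True  ← countermodel

Result: [0, 1, 0, 0]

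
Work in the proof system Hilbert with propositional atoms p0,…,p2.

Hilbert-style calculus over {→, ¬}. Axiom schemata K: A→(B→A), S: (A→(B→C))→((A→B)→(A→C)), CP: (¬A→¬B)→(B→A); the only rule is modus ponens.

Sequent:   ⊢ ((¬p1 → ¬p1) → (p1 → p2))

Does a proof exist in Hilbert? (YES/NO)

Truth-table refutation:
  v=000: Γ:[] Δ:[((¬p1 → ¬p1) → (p1 → p2))=T] refutes=False
  v=001: Γ:[] Δ:[((¬p1 → ¬p1) → (p1 → p2))=T] refutes=False
  v=010: Γ:[] Δ:[((¬p1 → ¬p1) → (p1 → p2))=F] refutes=True  ← countermodel

Result: NO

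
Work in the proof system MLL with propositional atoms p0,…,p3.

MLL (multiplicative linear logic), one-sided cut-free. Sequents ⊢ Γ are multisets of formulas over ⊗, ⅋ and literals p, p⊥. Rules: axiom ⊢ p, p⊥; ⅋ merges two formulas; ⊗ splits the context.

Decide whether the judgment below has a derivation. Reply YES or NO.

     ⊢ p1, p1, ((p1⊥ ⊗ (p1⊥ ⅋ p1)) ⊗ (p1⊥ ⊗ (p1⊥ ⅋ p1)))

Derivation trace:
[⊗]  ⊢ p1, p1, ((p1⊥ ⊗ (p1⊥ ⅋ p1)) ⊗ (p1⊥ ⊗ (p1⊥ ⅋ p1)))
  [⊗]  ⊢ p1, (p1⊥ ⊗ (p1⊥ ⅋ p1))
    [Ax]  ⊢ p1, p1⊥
    [⅋]  ⊢ (p1⊥ ⅋ p1)
      [Ax]  ⊢ p1, p1⊥
  [⊗]  ⊢ p1, (p1⊥ ⊗ (p1⊥ ⅋ p1))
    [Ax]  ⊢ p1, p1⊥
    [⅋]  ⊢ (p1⊥ ⅋ p1)
      [Ax]  ⊢ p1, p1⊥

Result: YES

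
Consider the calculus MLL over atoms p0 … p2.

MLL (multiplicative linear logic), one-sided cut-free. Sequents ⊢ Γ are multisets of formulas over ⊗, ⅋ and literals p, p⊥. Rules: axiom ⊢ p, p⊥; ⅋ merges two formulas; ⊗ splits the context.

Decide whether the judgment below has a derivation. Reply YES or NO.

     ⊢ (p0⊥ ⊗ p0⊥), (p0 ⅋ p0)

Proof tree:
[⅋]  ⊢ (p0⊥ ⊗ p0⊥), (p0 ⅋ p0)
  [⊗]  ⊢ p0, p0, (p0⊥ ⊗ p0⊥)
    [Ax]  ⊢ p0, p0⊥
    [Ax]  ⊢ p0, p0⊥

Result: YES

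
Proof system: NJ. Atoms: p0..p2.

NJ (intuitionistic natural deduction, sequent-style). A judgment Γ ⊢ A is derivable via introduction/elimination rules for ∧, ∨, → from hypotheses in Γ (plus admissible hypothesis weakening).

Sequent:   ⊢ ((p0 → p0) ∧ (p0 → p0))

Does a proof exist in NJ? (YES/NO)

Derivation (root first):
[∧I]  ⊢ ((p0 → p0) ∧ (p0 → p0))
  [→I]  ⊢ (p0 → p0)
    [Ax] p0 ⊢ p0
  [→I]  ⊢ (p0 → p0)
    [Ax] p0 ⊢ p0

Result: YES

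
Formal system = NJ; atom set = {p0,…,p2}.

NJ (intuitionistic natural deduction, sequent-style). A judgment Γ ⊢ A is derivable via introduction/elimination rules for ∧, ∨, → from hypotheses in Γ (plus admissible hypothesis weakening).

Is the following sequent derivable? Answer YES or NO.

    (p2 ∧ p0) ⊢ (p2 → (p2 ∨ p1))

Proof tree:
[Wk] (p2 ∧ p0) ⊢ (p2 → (p2 ∨ p1))
  [→I]  ⊢ (p2 → (p2 ∨ p1))
    [∨I₁] p2 ⊢ (p2 ∨ p1)
      [Ax] p2 ⊢ p2

Result: YES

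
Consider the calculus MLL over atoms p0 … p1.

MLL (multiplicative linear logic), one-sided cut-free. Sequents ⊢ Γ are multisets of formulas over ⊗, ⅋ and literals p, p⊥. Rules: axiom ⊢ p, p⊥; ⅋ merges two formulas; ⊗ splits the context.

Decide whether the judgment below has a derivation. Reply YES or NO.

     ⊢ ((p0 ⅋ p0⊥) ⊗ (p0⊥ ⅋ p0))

Derivation trace:
[⊗]  ⊢ ((p0 ⅋ p0⊥) ⊗ (p0⊥ ⅋ p0))
  [⅋]  ⊢ (p0 ⅋ p0⊥)
    [Ax]  ⊢ p0, p0⊥
  [⅋]  ⊢ (p0⊥ ⅋ p0)
    [Ax]  ⊢ p0, p0⊥

Result: YES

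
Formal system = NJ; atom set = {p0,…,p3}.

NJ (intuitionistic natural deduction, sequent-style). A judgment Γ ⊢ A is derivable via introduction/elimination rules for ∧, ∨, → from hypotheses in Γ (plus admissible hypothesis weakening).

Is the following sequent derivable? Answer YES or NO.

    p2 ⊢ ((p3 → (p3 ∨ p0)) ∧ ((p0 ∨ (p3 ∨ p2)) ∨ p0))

Derivation trace:
[∧I] p2 ⊢ ((p3 → (p3 ∨ p0)) ∧ ((p0 ∨ (p3 ∨ p2)) ∨ p0))
  [→I]  ⊢ (p3 → (p3 ∨ p0))
    [∨I₁] p3 ⊢ (p3 ∨ p0)
      [Ax] p3 ⊢ p3
  [∨I₁] p2 ⊢ ((p0 ∨ (p3 ∨ p2)) ∨ p0)
    [∨I₂] p2 ⊢ (p0 ∨ (p3 ∨ p2))
      [∨I₂] p2 ⊢ (p3 ∨ p2)
        [Ax] p2 ⊢ p2

Result: YES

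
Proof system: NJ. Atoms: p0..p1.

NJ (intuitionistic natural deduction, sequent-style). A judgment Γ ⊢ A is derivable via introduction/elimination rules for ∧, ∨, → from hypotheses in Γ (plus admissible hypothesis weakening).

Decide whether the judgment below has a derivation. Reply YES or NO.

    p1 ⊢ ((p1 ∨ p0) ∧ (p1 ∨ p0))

Derivation (root first):
[∧I] p1 ⊢ ((p1 ∨ p0) ∧ (p1 ∨ p0))
  [∨I₁] p1 ⊢ (p1 ∨ p0)
    [Ax] p1 ⊢ p1
  [∨I₁] p1 ⊢ (p1 ∨ p0)
    [Ax] p1 ⊢ p1

Result: YES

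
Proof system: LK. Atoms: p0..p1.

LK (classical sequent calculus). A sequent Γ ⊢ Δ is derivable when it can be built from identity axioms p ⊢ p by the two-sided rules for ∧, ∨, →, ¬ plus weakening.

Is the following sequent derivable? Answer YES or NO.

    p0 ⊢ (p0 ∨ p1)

Derivation trace:
[∨R] p0 ⊢ (p0 ∨ p1)
  [WR] p0 ⊢ p0, p1
    [Ax] p0 ⊢ p0

Result: YES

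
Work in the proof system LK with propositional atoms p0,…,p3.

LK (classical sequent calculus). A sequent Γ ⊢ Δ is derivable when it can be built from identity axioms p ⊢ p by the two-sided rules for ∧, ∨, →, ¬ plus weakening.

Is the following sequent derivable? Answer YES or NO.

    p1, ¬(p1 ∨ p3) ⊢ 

Derivation (root first):
[¬L] p1, ¬(p1 ∨ p3) ⊢ 
  [∨R] p1 ⊢ (p1 ∨ p3)
    [WR] p1 ⊢ p1, p3
      [Ax] p1 ⊢ p1

Result: YES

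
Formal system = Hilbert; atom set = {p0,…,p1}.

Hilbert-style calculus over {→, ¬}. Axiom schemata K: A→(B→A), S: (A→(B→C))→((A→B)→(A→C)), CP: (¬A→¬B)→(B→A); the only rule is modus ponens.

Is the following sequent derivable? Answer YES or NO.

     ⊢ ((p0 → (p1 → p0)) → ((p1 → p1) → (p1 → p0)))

Truth-table refutation:
  v=00: Γ:[] Δ:[((p0 → (p1 → p0)) → ((p1 → p1) → (p1 → p0)))=T] refutes=False
  v=01: Γ:[] Δ:[((p0 → (p1 → p0)) → ((p1 → p1) → (p1 → p0)))=F] refutes=True  ← countermodel

Result: NO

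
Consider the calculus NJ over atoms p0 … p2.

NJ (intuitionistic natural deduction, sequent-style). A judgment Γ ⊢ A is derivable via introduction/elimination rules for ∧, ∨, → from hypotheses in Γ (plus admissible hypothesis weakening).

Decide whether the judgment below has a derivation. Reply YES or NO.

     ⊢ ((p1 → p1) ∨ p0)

Proof tree:
[∨I₁]  ⊢ ((p1 → p1) ∨ p0)
  [→I]  ⊢ (p1 → p1)
    [Ax] p1 ⊢ p1

Result: YES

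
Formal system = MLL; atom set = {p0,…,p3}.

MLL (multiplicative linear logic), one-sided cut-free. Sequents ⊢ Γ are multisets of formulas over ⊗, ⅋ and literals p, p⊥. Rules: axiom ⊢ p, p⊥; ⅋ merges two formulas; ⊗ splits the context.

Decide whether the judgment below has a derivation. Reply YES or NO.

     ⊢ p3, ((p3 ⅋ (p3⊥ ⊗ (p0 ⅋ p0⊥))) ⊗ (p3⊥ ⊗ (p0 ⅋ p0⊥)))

Proof tree:
[⊗]  ⊢ p3, ((p3 ⅋ (p3⊥ ⊗ (p0 ⅋ p0⊥))) ⊗ (p3⊥ ⊗ (p0 ⅋ p0⊥)))
  [⅋]  ⊢ (p3 ⅋ (p3⊥ ⊗ (p0 ⅋ p0⊥)))
    [⊗]  ⊢ p3, (p3⊥ ⊗ (p0 ⅋ p0⊥))
      [Ax]  ⊢ p3, p3⊥
      [⅋]  ⊢ (p0 ⅋ p0⊥)
        [Ax]  ⊢ p0, p0⊥
  [⊗]  ⊢ p3, (p3⊥ ⊗ (p0 ⅋ p0⊥))
    [Ax]  ⊢ p3, p3⊥
    [⅋]  ⊢ (p0 ⅋ p0⊥)
      [Ax]  ⊢ p0, p0⊥

Result: YES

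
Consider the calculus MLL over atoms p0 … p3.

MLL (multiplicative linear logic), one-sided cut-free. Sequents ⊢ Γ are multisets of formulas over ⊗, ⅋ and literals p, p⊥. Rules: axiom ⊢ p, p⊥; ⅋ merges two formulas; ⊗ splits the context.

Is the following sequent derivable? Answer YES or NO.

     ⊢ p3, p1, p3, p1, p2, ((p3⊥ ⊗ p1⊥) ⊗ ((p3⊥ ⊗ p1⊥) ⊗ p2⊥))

Derivation trace:
[⊗]  ⊢ p3, p1, p3, p1, p2, ((p3⊥ ⊗ p1⊥) ⊗ ((p3⊥ ⊗ p1⊥) ⊗ p2⊥))
  [⊗]  ⊢ p3, p1, (p3⊥ ⊗ p1⊥)
    [Ax]  ⊢ p3, p3⊥
    [Ax]  ⊢ p1, p1⊥
  [⊗]  ⊢ p3, p1, p2, ((p3⊥ ⊗ p1⊥) ⊗ p2⊥)
    [⊗]  ⊢ p3, p1, (p3⊥ ⊗ p1⊥)
      [Ax]  ⊢ p3, p3⊥
      [Ax]  ⊢ p1, p1⊥
    [Ax]  ⊢ p2, p2⊥

Result: YES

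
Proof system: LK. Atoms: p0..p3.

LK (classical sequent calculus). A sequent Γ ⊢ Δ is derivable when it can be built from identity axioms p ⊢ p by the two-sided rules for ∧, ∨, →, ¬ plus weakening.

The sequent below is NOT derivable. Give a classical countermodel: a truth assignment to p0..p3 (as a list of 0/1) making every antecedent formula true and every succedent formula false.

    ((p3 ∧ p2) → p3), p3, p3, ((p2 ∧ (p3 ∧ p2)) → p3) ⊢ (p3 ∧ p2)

Enumerate valuations to refute Γ ⊢ Δ:
  v=0000: Γ:[((p3 ∧ p2) → p3)=T, p3=F, p3=F, ((p2 ∧ (p3 ∧ p2)) → p3)=T] Δ:[(p3 ∧ p2)=F] refutes=False
  v=0001: Γ:[((p3 ∧ p2) → p3)=T, p3=T, p3=T, ((p2 ∧ (p3 ∧ p2)) → p3)=T] Δ:[(p3 ∧ p2)=F] refutes=True  ← countermodel

Result: [0, 0, 0, 1]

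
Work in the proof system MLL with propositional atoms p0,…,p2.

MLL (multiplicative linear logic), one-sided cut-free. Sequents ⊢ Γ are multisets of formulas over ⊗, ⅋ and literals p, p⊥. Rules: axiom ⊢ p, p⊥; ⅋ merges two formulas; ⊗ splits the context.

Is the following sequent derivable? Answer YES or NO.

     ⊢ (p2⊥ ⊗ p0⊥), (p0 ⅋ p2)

Proof tree:
[⅋]  ⊢ (p2⊥ ⊗ p0⊥), (p0 ⅋ p2)
  [⊗]  ⊢ p2, p0, (p2⊥ ⊗ p0⊥)
    [Ax]  ⊢ p2, p2⊥
    [Ax]  ⊢ p0, p0⊥

Result: YES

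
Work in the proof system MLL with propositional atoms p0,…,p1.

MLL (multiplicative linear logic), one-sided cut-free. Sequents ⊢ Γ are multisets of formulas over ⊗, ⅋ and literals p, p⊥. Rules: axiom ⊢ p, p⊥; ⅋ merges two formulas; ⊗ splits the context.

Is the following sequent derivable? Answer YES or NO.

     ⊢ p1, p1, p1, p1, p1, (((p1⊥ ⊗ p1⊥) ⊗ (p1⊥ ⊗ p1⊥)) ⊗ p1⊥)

Derivation (root first):
[⊗]  ⊢ p1, p1, p1, p1, p1, (((p1⊥ ⊗ p1⊥) ⊗ (p1⊥ ⊗ p1⊥)) ⊗ p1⊥)
  [⊗]  ⊢ p1, p1, p1, p1, ((p1⊥ ⊗ p1⊥) ⊗ (p1⊥ ⊗ p1⊥))
    [⊗]  ⊢ p1, p1, (p1⊥ ⊗ p1⊥)
      [Ax]  ⊢ p1, p1⊥
      [Ax]  ⊢ p1, p1⊥
    [⊗]  ⊢ p1, p1, (p1⊥ ⊗ p1⊥)
      [Ax]  ⊢ p1, p1⊥
      [Ax]  ⊢ p1, p1⊥
  [Ax]  ⊢ p1, p1⊥

Result: YES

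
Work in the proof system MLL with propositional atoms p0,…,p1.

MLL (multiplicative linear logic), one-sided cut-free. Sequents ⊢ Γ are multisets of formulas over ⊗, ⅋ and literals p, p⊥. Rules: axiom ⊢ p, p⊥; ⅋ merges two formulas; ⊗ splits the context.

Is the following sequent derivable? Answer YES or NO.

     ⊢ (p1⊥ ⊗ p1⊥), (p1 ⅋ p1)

Derivation trace:
[⅋]  ⊢ (p1⊥ ⊗ p1⊥), (p1 ⅋ p1)
  [⊗]  ⊢ p1, p1, (p1⊥ ⊗ p1⊥)
    [Ax]  ⊢ p1, p1⊥
    [Ax]  ⊢ p1, p1⊥

Result: YES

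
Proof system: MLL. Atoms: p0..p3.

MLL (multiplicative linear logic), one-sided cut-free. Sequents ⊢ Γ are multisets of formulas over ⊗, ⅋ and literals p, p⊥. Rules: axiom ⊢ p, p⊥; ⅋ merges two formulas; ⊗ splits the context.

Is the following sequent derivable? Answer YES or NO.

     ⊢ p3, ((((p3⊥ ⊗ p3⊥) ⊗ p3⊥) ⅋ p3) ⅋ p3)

Proof tree:
[⅋]  ⊢ p3, ((((p3⊥ ⊗ p3⊥) ⊗ p3⊥) ⅋ p3) ⅋ p3)
  [⅋]  ⊢ p3, p3, (((p3⊥ ⊗ p3⊥) ⊗ p3⊥) ⅋ p3)
    [⊗]  ⊢ p3, p3, p3, ((p3⊥ ⊗ p3⊥) ⊗ p3⊥)
      [⊗]  ⊢ p3, p3, (p3⊥ ⊗ p3⊥)
        [Ax]  ⊢ p3, p3⊥
        [Ax]  ⊢ p3, p3⊥
      [Ax]  ⊢ p3, p3⊥

Result: YES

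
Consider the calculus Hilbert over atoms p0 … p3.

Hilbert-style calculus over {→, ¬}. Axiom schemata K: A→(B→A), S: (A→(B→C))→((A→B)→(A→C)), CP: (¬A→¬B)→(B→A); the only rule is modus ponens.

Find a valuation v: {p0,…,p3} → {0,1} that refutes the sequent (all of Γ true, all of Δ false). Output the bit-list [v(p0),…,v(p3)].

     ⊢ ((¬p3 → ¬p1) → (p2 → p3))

Enumerate valuations to refute Γ ⊢ Δ:
  v=0000: Γ:[] Δ:[((¬p3 → ¬p1) → (p2 → p3))=T] refutes=False
  v=0001: Γ:[] Δ:[((¬p3 → ¬p1) → (p2 → p3))=T] refutes=False
  v=0010: Γ:[] Δ:[((¬p3 → ¬p1) → (p2 → p3))=F] refutes=True  ← countermodel

Result: [0, 0, 1, 0]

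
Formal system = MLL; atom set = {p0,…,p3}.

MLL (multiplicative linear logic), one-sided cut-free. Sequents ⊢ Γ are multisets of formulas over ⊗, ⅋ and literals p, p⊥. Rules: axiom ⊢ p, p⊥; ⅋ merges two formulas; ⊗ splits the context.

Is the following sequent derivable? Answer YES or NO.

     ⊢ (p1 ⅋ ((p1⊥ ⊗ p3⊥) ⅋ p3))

Derivation trace:
[⅋]  ⊢ (p1 ⅋ ((p1⊥ ⊗ p3⊥) ⅋ p3))
  [⅋]  ⊢ p1, ((p1⊥ ⊗ p3⊥) ⅋ p3)
    [⊗]  ⊢ p1, p3, (p1⊥ ⊗ p3⊥)
      [Ax]  ⊢ p1, p1⊥
      [Ax]  ⊢ p3, p3⊥

Result: YES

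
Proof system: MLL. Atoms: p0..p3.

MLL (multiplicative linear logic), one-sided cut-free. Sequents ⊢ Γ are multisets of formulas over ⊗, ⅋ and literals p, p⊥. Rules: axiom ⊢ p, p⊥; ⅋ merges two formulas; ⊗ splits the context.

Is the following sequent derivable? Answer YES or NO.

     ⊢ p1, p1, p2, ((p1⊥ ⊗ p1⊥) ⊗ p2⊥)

Derivation trace:
[⊗]  ⊢ p1, p1, p2, ((p1⊥ ⊗ p1⊥) ⊗ p2⊥)
  [⊗]  ⊢ p1, p1, (p1⊥ ⊗ p1⊥)
    [Ax]  ⊢ p1, p1⊥
    [Ax]  ⊢ p1, p1⊥
  [Ax]  ⊢ p2, p2⊥

Result: YES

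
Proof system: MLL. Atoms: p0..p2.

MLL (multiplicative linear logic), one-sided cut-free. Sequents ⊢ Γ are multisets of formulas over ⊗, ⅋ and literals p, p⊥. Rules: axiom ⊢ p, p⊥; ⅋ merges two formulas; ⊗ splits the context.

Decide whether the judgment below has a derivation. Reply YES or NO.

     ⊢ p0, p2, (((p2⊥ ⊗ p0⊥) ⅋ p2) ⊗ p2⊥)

Derivation trace:
[⊗]  ⊢ p0, p2, (((p2⊥ ⊗ p0⊥) ⅋ p2) ⊗ p2⊥)
  [⅋]  ⊢ p0, ((p2⊥ ⊗ p0⊥) ⅋ p2)
    [⊗]  ⊢ p2, p0, (p2⊥ ⊗ p0⊥)
      [Ax]  ⊢ p2, p2⊥
      [Ax]  ⊢ p0, p0⊥
  [Ax]  ⊢ p2, p2⊥

Result: YES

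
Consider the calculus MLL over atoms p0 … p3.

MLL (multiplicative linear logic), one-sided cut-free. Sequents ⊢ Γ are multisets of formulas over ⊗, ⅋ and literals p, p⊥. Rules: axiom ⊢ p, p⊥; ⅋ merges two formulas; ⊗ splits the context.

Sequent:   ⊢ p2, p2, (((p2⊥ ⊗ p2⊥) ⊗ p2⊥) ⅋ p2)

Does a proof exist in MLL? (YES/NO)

Proof tree:
[⅋]  ⊢ p2, p2, (((p2⊥ ⊗ p2⊥) ⊗ p2⊥) ⅋ p2)
  [⊗]  ⊢ p2, p2, p2, ((p2⊥ ⊗ p2⊥) ⊗ p2⊥)
    [⊗]  ⊢ p2, p2, (p2⊥ ⊗ p2⊥)
      [Ax]  ⊢ p2, p2⊥
      [Ax]  ⊢ p2, p2⊥
    [Ax]  ⊢ p2, p2⊥

Result: YES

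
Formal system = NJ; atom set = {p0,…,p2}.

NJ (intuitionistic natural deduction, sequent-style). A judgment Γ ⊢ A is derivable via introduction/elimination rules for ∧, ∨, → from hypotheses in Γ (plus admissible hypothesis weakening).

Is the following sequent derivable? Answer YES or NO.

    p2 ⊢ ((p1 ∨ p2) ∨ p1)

Derivation trace:
[∨I₁] p2 ⊢ ((p1 ∨ p2) ∨ p1)
  [∨I₂] p2 ⊢ (p1 ∨ p2)
    [Ax] p2 ⊢ p2

Result: YES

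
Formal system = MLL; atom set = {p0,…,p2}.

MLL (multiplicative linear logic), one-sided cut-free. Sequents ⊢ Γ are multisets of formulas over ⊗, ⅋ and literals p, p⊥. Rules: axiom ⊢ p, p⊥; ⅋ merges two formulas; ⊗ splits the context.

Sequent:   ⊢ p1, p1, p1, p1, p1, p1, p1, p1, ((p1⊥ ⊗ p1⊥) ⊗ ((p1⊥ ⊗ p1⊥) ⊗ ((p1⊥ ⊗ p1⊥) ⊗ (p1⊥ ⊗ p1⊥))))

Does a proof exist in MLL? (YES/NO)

Derivation trace:
[⊗]  ⊢ p1, p1, p1, p1, p1, p1, p1, p1, ((p1⊥ ⊗ p1⊥) ⊗ ((p1⊥ ⊗ p1⊥) ⊗ ((p1⊥ ⊗ p1⊥) ⊗ (p1⊥ ⊗ p1⊥))))
  [⊗]  ⊢ p1, p1, (p1⊥ ⊗ p1⊥)
    [Ax]  ⊢ p1, p1⊥
    [Ax]  ⊢ p1, p1⊥
  [⊗]  ⊢ p1, p1, p1, p1, p1, p1, ((p1⊥ ⊗ p1⊥) ⊗ ((p1⊥ ⊗ p1⊥) ⊗ (p1⊥ ⊗ p1⊥)))
    [⊗]  ⊢ p1, p1, (p1⊥ ⊗ p1⊥)
      [Ax]  ⊢ p1, p1⊥
      [Ax]  ⊢ p1, p1⊥
    [⊗]  ⊢ p1, p1, p1, p1, ((p1⊥ ⊗ p1⊥) ⊗ (p1⊥ ⊗ p1⊥))
      [⊗]  ⊢ p1, p1, (p1⊥ ⊗ p1⊥)
        [Ax]  ⊢ p1, p1⊥
        [Ax]  ⊢ p1, p1⊥
      [⊗]  ⊢ p1, p1, (p1⊥ ⊗ p1⊥)
        [Ax]  ⊢ p1, p1⊥
        [Ax]  ⊢ p1, p1⊥

Result: YES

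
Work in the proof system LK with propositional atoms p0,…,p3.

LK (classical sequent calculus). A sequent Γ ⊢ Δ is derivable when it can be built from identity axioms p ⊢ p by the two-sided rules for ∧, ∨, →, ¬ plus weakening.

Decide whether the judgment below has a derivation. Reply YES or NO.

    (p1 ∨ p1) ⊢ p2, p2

Search for a countermodel by truth-table:
  v=0000: Γ:[(p1 ∨ p1)=F] Δ:[p2=F, p2=F] refutes=False
  v=0001: Γ:[(p1 ∨ p1)=F] Δ:[p2=F, p2=F] refutes=False
  v=0010: Γ:[(p1 ∨ p1)=F] Δ:[p2=T, p2=T] refutes=False
  v=0011: Γ:[(p1 ∨ p1)=F] Δ:[p2=T, p2=T] refutes=False
  v=0100: Γ:[(p1 ∨ p1)=T] Δ:[p2=F, p2=F] refutes=True  ← countermodel

Result: NO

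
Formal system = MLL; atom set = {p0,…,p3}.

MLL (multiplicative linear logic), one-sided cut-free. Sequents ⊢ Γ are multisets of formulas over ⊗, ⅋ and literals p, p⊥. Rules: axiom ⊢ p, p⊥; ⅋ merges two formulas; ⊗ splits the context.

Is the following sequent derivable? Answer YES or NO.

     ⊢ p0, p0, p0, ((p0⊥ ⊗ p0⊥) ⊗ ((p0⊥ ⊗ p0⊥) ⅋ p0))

Proof tree:
[⊗]  ⊢ p0, p0, p0, ((p0⊥ ⊗ p0⊥) ⊗ ((p0⊥ ⊗ p0⊥) ⅋ p0))
  [⊗]  ⊢ p0, p0, (p0⊥ ⊗ p0⊥)
    [Ax]  ⊢ p0, p0⊥
    [Ax]  ⊢ p0, p0⊥
  [⅋]  ⊢ p0, ((p0⊥ ⊗ p0⊥) ⅋ p0)
    [⊗]  ⊢ p0, p0, (p0⊥ ⊗ p0⊥)
      [Ax]  ⊢ p0, p0⊥
      [Ax]  ⊢ p0, p0⊥

Result: YES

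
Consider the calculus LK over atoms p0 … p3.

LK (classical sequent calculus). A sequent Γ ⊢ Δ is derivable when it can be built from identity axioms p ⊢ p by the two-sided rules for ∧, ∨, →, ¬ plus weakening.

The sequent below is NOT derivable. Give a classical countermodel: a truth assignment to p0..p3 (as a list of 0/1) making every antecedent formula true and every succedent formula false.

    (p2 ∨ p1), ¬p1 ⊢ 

Search for a countermodel by truth-table:
  v=0000: Γ:[(p2 ∨ p1)=F, ¬p1=T] Δ:[] refutes=False
  v=0001: Γ:[(p2 ∨ p1)=F, ¬p1=T] Δ:[] refutes=False
  v=0010: Γ:[(p2 ∨ p1)=T, ¬p1=T] Δ:[] refutes=True  ← countermodel

Result: [0, 0, 1, 0]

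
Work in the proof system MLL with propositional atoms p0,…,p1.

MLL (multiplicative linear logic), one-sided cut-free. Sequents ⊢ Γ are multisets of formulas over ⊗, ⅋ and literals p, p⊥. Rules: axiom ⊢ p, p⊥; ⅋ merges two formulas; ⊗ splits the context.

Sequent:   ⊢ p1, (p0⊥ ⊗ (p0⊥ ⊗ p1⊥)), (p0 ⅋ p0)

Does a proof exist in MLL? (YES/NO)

Derivation trace:
[⅋]  ⊢ p1, (p0⊥ ⊗ (p0⊥ ⊗ p1⊥)), (p0 ⅋ p0)
  [⊗]  ⊢ p0, p0, p1, (p0⊥ ⊗ (p0⊥ ⊗ p1⊥))
    [Ax]  ⊢ p0, p0⊥
    [⊗]  ⊢ p0, p1, (p0⊥ ⊗ p1⊥)
      [Ax]  ⊢ p0, p0⊥
      [Ax]  ⊢ p1, p1⊥

Result: YES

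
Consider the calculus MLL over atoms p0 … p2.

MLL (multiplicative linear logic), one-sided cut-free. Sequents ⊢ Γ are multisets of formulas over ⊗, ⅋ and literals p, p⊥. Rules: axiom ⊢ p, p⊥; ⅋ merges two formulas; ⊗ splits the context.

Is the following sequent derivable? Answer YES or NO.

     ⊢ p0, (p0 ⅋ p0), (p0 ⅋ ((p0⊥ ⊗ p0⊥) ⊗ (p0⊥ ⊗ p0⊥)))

Derivation trace:
[⅋]  ⊢ p0, (p0 ⅋ p0), (p0 ⅋ ((p0⊥ ⊗ p0⊥) ⊗ (p0⊥ ⊗ p0⊥)))
  [⅋]  ⊢ p0, p0, ((p0⊥ ⊗ p0⊥) ⊗ (p0⊥ ⊗ p0⊥)), (p0 ⅋ p0)
    [⊗]  ⊢ p0, p0, p0, p0, ((p0⊥ ⊗ p0⊥) ⊗ (p0⊥ ⊗ p0⊥))
      [⊗]  ⊢ p0, p0, (p0⊥ ⊗ p0⊥)
        [Ax]  ⊢ p0, p0⊥
        [Ax]  ⊢ p0, p0⊥
      [⊗]  ⊢ p0, p0, (p0⊥ ⊗ p0⊥)
        [Ax]  ⊢ p0, p0⊥
        [Ax]  ⊢ p0, p0⊥

Result: YES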